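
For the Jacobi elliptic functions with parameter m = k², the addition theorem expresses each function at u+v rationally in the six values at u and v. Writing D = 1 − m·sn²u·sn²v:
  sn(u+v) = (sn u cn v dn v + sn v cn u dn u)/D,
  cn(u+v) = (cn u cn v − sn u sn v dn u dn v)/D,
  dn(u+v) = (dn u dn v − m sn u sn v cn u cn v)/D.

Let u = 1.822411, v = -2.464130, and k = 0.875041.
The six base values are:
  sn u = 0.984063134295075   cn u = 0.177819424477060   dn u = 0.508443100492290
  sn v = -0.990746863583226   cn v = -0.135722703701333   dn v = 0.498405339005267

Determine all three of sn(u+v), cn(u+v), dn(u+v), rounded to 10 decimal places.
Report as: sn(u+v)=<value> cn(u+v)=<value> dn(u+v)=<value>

m = k² = 0.765696751681
D = 1 − m·sn²u·sn²v = 0.2721730351110864
sn(u+v) = (sn u·cn v·dn v + sn v·cn u·dn u)/D = -0.1561413457825902/0.2721730351110864 = -0.573684111355343
cn(u+v) = (cn u·cn v − sn u·sn v·dn u·dn v)/D = 0.2229305747957921/0.2721730351110864 = 0.8190766388918868
dn(u+v) = (dn u·dn v − m·sn u·sn v·cn u·cn v)/D = 0.2353941003021157/0.2721730351110864 = 0.8648692924559573

sn(u+v)=-0.5736841114 cn(u+v)=0.8190766389 dn(u+v)=0.8648692925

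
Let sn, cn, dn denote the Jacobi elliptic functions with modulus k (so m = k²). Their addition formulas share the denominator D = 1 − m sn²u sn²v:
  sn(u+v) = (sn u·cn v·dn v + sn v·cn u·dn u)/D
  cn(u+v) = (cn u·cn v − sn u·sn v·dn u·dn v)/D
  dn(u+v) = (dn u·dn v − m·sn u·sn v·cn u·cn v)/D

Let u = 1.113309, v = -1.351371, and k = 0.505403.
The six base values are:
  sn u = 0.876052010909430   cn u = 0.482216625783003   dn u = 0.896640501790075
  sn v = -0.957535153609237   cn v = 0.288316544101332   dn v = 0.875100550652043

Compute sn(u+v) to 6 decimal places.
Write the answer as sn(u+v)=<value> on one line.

m = k² = 0.255432192409
D = 1 − m·sn²u·sn²v = 0.8202599464555889
sn(u+v) = (sn u·cn v·dn v + sn v·cn u·dn u)/D = -0.1929810718467531/0.8202599464555889 = -0.2352681886768216

sn(u+v)=-0.235268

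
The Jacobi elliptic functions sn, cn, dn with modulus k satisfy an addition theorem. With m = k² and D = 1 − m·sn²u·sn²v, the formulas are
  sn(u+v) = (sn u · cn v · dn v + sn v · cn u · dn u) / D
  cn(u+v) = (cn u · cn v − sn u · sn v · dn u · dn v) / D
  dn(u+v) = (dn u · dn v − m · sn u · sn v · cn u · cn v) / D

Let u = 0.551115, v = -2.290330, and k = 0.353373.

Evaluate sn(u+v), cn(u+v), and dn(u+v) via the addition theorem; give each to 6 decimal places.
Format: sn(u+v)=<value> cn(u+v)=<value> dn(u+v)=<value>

sn u = 0.5208458993277221, cn u = 0.8536507184753588, dn u = 0.9829163433915041
sn v = -0.8085845337261301, cn v = -0.5883800233003299, dn v = 0.9583095831053343
m = k² = 0.124872477129
D = 1 − m·sn²u·sn²v = 0.9778519198900166
sn(u+v) = (sn u·cn v·dn v + sn v·cn u·dn u)/D = -0.9721358674662517/0.9778519198900166 = -0.9941544805430173
cn(u+v) = (cn u·cn v − sn u·sn v·dn u·dn v)/D = -0.1055757188856885/0.9778519198900166 = -0.1079669802126718
dn(u+v) = (dn u·dn v − m·sn u·sn v·cn u·cn v)/D = 0.9155238251315234/0.9778519198900166 = 0.9362601908420822

sn(u+v)=-0.994154 cn(u+v)=-0.107967 dn(u+v)=0.936260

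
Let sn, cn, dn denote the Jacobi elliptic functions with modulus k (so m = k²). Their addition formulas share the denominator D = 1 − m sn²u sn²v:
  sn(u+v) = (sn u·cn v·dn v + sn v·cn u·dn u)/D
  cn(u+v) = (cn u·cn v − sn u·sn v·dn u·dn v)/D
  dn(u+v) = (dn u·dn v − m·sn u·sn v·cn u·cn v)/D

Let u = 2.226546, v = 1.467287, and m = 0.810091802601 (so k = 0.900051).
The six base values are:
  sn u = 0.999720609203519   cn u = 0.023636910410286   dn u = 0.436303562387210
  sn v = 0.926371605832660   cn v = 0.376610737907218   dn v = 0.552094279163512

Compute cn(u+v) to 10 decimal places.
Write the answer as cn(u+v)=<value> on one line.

cn(u+v)=-0.7017799456

m = k² = 0.810091802601
D = 1 − m·sn²u·sn²v = 0.3051964992601016
cn(u+v) = (cn u·cn v − sn u·sn v·dn u·dn v)/D = -0.2141807826464814/0.3051964992601016 = -0.7017799455948129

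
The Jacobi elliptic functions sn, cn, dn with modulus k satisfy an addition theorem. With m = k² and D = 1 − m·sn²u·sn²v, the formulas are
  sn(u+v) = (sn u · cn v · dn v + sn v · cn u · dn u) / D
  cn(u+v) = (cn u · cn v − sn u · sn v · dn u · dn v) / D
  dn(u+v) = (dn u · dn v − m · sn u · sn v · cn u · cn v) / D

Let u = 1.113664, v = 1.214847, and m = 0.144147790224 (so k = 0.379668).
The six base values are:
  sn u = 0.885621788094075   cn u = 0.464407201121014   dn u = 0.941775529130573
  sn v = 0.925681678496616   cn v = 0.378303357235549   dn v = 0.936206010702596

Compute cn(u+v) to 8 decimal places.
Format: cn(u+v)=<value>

m = k² = 0.144147790224
D = 1 − m·sn²u·sn²v = 0.9031213874861636
cn(u+v) = (cn u·cn v − sn u·sn v·dn u·dn v)/D = -0.5471309108851635/0.9031213874861636 = -0.6058221170114255

cn(u+v)=-0.60582212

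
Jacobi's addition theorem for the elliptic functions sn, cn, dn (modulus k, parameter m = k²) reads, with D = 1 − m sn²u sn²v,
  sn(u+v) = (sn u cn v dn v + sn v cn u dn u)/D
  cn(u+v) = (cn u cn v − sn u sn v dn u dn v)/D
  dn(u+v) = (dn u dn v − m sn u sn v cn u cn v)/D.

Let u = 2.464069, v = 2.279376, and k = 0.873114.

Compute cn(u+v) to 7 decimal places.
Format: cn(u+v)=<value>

sn u = 0.9901733229623691, cn u = -0.1398455951886217, dn u = 0.5025740075870514
sn v = 0.9988048150887094, cn v = -0.04887679772252902, dn v = 0.4893803224751674
m = k² = 0.762328056996
D = 1 − m·sn²u·sn²v = 0.254366174137675
cn(u+v) = (cn u·cn v − sn u·sn v·dn u·dn v)/D = -0.2364066885666563/0.254366174137675 = -0.9293951499962482

cn(u+v)=-0.9293951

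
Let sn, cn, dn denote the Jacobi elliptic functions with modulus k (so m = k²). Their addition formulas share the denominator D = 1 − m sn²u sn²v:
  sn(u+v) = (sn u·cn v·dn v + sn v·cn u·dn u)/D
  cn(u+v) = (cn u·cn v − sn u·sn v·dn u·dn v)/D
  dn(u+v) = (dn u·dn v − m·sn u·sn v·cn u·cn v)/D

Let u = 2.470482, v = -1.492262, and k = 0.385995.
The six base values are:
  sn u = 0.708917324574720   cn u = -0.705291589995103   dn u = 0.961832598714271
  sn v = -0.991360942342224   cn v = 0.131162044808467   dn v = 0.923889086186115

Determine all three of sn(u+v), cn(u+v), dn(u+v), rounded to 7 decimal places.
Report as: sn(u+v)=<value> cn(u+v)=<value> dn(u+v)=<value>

m = k² = 0.148992140025
D = 1 − m·sn²u·sn²v = 0.92641011116997
sn(u+v) = (sn u·cn v·dn v + sn v·cn u·dn u)/D = 0.7584179655084059/0.92641011116997 = 0.8186633072803948
cn(u+v) = (cn u·cn v − sn u·sn v·dn u·dn v)/D = 0.532013048403934/0.92641011116997 = 0.5742737929879143
dn(u+v) = (dn u·dn v − m·sn u·sn v·cn u·cn v)/D = 0.8789401238809647/0.92641011116997 = 0.9487592085657883

sn(u+v)=0.8186633 cn(u+v)=0.5742738 dn(u+v)=0.9487592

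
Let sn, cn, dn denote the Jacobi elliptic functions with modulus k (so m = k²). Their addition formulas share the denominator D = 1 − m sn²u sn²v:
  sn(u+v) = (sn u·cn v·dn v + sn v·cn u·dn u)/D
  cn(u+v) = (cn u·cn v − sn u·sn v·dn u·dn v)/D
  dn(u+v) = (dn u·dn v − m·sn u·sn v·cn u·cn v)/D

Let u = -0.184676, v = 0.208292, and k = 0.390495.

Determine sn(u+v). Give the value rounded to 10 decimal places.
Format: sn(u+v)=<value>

sn(u+v)=0.0236134703

sn u = -0.183471810930603, cn u = 0.9830249715006456, dn u = 0.9974302076225876
sn v = 0.2065664248576749, cn v = 0.978432579241676, dn v = 0.9967414184491647
m = k² = 0.152486345025
D = 1 − m·sn²u·sn²v = 0.9997809773061737
sn(u+v) = (sn u·cn v·dn v + sn v·cn u·dn u)/D = 0.02360829840623818/0.9997809773061737 = 0.02361347029211215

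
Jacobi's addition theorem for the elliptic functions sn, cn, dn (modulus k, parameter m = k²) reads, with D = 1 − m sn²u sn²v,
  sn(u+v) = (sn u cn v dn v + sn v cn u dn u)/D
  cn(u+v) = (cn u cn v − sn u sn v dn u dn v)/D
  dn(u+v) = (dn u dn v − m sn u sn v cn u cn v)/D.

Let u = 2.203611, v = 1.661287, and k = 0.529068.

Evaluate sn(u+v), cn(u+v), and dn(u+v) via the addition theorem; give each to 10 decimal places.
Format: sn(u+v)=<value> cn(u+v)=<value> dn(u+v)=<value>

sn(u+v)=-0.4402705222 cn(u+v)=-0.8978651721 dn(u+v)=0.9724927746

sn u = 0.9088802341939019, cn u = -0.4170572141704758, dn u = 0.8767976913261435
sn v = 0.9993936212528355, cn v = 0.03481938826493173, dn v = 0.8487793676683948
m = k² = 0.279912948624
D = 1 − m·sn²u·sn²v = 0.7690545273263614
sn(u+v) = (sn u·cn v·dn v + sn v·cn u·dn u)/D = -0.3385920383391108/0.7690545273263614 = -0.4402705221907152
cn(u+v) = (cn u·cn v − sn u·sn v·dn u·dn v)/D = -0.6905072755406269/0.7690545273263614 = -0.8978651721109996
dn(u+v) = (dn u·dn v − m·sn u·sn v·cn u·cn v)/D = 0.7478999711252489/0.7690545273263614 = 0.9724927746350355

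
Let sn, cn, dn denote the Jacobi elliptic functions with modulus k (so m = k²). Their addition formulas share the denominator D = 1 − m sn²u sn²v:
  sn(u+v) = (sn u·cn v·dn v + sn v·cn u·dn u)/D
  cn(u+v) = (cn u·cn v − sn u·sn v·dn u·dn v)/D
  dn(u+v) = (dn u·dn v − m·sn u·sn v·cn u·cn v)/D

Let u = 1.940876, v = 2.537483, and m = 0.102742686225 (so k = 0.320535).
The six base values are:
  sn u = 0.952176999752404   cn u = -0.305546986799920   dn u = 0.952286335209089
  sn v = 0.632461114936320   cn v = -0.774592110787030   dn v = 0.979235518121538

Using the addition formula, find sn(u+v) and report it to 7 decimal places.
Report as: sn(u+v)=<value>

m = k² = 0.102742686225
D = 1 − m·sn²u·sn²v = 0.962739047868597
sn(u+v) = (sn u·cn v·dn v + sn v·cn u·dn u)/D = -0.9062600585715288/0.962739047868597 = -0.9413351006982559

sn(u+v)=-0.9413351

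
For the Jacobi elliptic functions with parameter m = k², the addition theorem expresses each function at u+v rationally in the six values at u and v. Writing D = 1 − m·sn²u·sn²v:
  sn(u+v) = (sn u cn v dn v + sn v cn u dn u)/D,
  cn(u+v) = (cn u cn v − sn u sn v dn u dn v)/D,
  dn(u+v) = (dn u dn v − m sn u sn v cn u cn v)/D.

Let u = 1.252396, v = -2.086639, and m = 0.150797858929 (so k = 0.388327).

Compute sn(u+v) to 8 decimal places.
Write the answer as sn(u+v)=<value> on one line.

sn u = 0.9378431366140238, cn u = 0.3470594345439545, dn u = 0.9313247452125604
sn v = -0.914037720665522, cn v = -0.405629196681621, dn v = 0.9348869844029455
m = k² = 0.150797858929
D = 1 − m·sn²u·sn²v = 0.8891887582561052
sn(u+v) = (sn u·cn v·dn v + sn v·cn u·dn u)/D = -0.6510863671571378/0.8891887582561052 = -0.7322251446746375

sn(u+v)=-0.73222514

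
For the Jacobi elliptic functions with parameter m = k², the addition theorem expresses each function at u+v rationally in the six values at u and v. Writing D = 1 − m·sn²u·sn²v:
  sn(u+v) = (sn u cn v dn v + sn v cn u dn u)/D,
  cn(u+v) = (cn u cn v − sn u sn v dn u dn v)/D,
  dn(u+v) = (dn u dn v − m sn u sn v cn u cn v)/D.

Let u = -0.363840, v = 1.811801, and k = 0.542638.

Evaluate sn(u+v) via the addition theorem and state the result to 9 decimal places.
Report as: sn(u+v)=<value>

sn u = -0.3537170091765448, cn u = 0.935352488326834, dn u = 0.9814066052923012
sn v = 0.9963899552006048, cn v = -0.08489438836187497, dn v = 0.8412289594258694
m = k² = 0.294455999044
D = 1 − m·sn²u·sn²v = 0.9634244406459233
sn(u+v) = (sn u·cn v·dn v + sn v·cn u·dn u)/D = 0.9399081483895402/0.9634244406459233 = 0.9755909324444616

sn(u+v)=0.975590932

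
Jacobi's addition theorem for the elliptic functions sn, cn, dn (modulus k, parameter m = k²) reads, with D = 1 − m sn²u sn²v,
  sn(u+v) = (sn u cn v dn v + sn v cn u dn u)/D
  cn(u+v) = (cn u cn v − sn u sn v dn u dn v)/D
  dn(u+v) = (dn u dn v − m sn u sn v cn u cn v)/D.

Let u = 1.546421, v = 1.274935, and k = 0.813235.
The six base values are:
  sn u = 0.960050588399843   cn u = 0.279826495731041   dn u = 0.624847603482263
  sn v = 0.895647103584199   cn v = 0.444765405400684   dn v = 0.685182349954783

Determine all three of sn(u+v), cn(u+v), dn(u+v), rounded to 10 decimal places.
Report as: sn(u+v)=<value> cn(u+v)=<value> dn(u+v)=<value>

m = k² = 0.661351165225
D = 1 − m·sn²u·sn²v = 0.5110164931178887
sn(u+v) = (sn u·cn v·dn v + sn v·cn u·dn u)/D = 0.4491739305144737/0.5110164931178887 = 0.8789812786157015
cn(u+v) = (cn u·cn v − sn u·sn v·dn u·dn v)/D = -0.2436814239630999/0.5110164931178887 = -0.4768562800709524
dn(u+v) = (dn u·dn v − m·sn u·sn v·cn u·cn v)/D = 0.3573590404559874/0.5110164931178887 = 0.6993101891401118

sn(u+v)=0.8789812786 cn(u+v)=-0.4768562801 dn(u+v)=0.6993101891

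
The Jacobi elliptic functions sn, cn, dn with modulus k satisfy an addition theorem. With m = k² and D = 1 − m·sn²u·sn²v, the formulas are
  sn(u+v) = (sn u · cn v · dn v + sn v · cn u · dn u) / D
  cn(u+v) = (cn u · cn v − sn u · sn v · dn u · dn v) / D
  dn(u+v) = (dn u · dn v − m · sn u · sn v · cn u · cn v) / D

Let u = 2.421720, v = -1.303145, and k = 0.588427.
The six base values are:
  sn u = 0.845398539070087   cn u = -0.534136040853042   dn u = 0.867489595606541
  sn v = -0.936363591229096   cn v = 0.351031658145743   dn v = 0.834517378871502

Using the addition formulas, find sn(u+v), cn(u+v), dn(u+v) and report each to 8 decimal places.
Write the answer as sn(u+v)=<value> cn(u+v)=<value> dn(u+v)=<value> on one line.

m = k² = 0.346246334329
D = 1 − m·sn²u·sn²v = 0.7830312397375993
sn(u+v) = (sn u·cn v·dn v + sn v·cn u·dn u)/D = 0.6815238085810123/0.7830312397375993 = 0.8703660518185672
cn(u+v) = (cn u·cn v − sn u·sn v·dn u·dn v)/D = 0.3855686978246982/0.7830312397375993 = 0.4924052557007888
dn(u+v) = (dn u·dn v − m·sn u·sn v·cn u·cn v)/D = 0.6725438718520245/0.7830312397375993 = 0.8588978800863678

sn(u+v)=0.87036605 cn(u+v)=0.49240526 dn(u+v)=0.85889788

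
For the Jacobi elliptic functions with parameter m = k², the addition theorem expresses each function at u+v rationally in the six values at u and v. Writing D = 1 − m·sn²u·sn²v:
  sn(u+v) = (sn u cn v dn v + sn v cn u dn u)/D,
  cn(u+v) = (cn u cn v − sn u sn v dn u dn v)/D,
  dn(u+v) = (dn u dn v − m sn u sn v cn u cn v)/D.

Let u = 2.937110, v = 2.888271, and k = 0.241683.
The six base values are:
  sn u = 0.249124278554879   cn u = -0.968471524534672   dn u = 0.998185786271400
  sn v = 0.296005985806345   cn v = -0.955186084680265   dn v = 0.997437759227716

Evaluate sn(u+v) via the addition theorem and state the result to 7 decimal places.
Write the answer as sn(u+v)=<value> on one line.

sn(u+v)=-0.5236699

m = k² = 0.058410672489
D = 1 − m·sn²u·sn²v = 0.9996823672305586
sn(u+v) = (sn u·cn v·dn v + sn v·cn u·dn u)/D = -0.5235036148889091/0.9996823672305586 = -0.5236699496252818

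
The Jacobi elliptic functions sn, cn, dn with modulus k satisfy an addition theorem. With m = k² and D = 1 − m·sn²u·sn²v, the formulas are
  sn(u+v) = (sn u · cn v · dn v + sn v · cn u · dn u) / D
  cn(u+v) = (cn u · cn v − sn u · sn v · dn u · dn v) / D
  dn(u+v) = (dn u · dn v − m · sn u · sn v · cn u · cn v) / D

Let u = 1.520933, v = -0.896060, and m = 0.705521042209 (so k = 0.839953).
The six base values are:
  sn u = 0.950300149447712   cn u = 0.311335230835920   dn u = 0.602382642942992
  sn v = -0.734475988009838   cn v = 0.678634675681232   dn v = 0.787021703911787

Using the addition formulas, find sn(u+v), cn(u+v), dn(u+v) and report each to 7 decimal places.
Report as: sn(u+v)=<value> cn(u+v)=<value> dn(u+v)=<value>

m = k² = 0.705521042209
D = 1 − m·sn²u·sn²v = 0.6562942715354732
sn(u+v) = (sn u·cn v·dn v + sn v·cn u·dn u)/D = 0.3698097321770795/0.6562942715354732 = 0.5634815786398206
cn(u+v) = (cn u·cn v − sn u·sn v·dn u·dn v)/D = 0.5421834863193402/0.6562942715354732 = 0.8261286283222339
dn(u+v) = (dn u·dn v − m·sn u·sn v·cn u·cn v)/D = 0.5781311708563371/0.6562942715354732 = 0.8809023572668633

sn(u+v)=0.5634816 cn(u+v)=0.8261286 dn(u+v)=0.8809024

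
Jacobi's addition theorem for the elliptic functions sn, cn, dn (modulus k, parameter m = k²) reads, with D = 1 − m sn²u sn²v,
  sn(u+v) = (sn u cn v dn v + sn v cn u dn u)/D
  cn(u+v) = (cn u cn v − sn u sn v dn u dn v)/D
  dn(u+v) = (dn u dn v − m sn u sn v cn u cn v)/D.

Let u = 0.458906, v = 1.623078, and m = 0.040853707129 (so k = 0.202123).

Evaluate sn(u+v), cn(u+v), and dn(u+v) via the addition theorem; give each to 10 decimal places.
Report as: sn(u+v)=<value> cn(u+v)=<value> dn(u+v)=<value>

sn(u+v)=0.8845238636 cn(u+v)=-0.4664949462 dn(u+v)=0.9838885993

sn u = 0.4424020723941927, cn u = 0.8968168187212612, dn u = 0.9959940406655361
sn v = 0.9993833853745765, cn v = -0.0351119500633426, dn v = 0.9793858582420425
m = k² = 0.040853707129
D = 1 − m·sn²u·sn²v = 0.992013986743075
sn(u+v) = (sn u·cn v·dn v + sn v·cn u·dn u)/D = 0.8774600442529133/0.992013986743075 = 0.8845238635533167
cn(u+v) = (cn u·cn v − sn u·sn v·dn u·dn v)/D = -0.4627695113483224/0.992013986743075 = -0.4664949461727465
dn(u+v) = (dn u·dn v − m·sn u·sn v·cn u·cn v)/D = 0.9760312519387136/0.992013986743075 = 0.9838885993363511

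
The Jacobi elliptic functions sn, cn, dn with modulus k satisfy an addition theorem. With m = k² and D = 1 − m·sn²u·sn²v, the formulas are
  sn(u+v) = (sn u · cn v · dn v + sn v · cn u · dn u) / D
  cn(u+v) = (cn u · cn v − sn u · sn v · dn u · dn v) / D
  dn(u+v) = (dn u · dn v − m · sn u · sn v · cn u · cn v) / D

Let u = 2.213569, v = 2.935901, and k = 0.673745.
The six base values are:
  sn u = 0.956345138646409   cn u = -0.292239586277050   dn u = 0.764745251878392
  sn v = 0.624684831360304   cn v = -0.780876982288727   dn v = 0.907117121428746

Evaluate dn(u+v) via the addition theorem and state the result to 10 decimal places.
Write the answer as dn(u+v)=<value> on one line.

m = k² = 0.453932325025
D = 1 − m·sn²u·sn²v = 0.8379898065464234
dn(u+v) = (dn u·dn v − m·sn u·sn v·cn u·cn v)/D = 0.6318280845858168/0.8379898065464234 = 0.7539806327594206

dn(u+v)=0.7539806328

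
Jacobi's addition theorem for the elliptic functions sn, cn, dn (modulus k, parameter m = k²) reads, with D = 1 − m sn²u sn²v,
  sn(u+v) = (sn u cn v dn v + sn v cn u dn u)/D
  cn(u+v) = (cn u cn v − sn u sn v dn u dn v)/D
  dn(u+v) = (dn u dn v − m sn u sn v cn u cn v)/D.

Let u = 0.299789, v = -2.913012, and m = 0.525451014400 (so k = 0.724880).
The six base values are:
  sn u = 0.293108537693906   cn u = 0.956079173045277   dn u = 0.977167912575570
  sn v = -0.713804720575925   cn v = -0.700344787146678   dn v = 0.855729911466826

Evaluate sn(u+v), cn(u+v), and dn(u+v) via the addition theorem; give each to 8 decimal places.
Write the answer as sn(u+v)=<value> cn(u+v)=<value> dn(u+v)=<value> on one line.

sn(u+v)=-0.86236909 cn(u+v)=-0.50628011 dn(u+v)=0.78053338

m = k² = 0.5254510144
D = 1 − m·sn²u·sn²v = 0.9769989318980047
sn(u+v) = (sn u·cn v·dn v + sn v·cn u·dn u)/D = -0.8425336817444462/0.9769989318980047 = -0.8623690919576192
cn(u+v) = (cn u·cn v − sn u·sn v·dn u·dn v)/D = -0.4946351261849388/0.9769989318980047 = -0.5062801094613448
dn(u+v) = (dn u·dn v − m·sn u·sn v·cn u·cn v)/D = 0.7625802757309191/0.9769989318980047 = 0.7805333770933229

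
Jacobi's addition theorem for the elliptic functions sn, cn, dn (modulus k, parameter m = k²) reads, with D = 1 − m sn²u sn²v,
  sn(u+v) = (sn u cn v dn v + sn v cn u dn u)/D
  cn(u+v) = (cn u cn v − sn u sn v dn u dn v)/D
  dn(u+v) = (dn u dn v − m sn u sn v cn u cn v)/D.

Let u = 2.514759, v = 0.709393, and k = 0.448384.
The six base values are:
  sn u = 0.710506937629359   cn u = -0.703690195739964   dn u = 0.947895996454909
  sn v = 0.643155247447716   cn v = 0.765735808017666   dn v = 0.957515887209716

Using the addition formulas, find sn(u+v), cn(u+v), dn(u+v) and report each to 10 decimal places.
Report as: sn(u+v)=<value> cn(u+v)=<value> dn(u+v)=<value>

m = k² = 0.201048211456
D = 1 − m·sn²u·sn²v = 0.9580174808829108
sn(u+v) = (sn u·cn v·dn v + sn v·cn u·dn u)/D = 0.09194596627466712/0.9580174808829108 = 0.0959752490006023
cn(u+v) = (cn u·cn v − sn u·sn v·dn u·dn v)/D = -0.9535950046865054/0.9580174808829108 = -0.9953837207726839
dn(u+v) = (dn u·dn v − m·sn u·sn v·cn u·cn v)/D = 0.9571299911146404/0.9580174808829108 = 0.999073618398432

sn(u+v)=0.0959752490 cn(u+v)=-0.9953837208 dn(u+v)=0.9990736184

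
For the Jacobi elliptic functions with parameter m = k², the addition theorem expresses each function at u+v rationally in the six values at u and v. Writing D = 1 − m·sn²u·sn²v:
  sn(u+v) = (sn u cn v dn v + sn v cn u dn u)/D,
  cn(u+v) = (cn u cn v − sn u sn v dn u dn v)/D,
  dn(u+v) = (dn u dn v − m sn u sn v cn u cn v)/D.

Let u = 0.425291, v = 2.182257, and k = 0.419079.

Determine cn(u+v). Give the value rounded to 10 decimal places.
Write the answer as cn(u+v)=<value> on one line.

sn u = 0.4106094482994644, cn u = 0.9118113187316823, dn u = 0.9850833628608143
sn v = 0.8826243963422252, cn v = -0.4700789029317553, dn v = 0.9290758145621718
m = k² = 0.175627208241
D = 1 − m·sn²u·sn²v = 0.9769324468620117
cn(u+v) = (cn u·cn v − sn u·sn v·dn u·dn v)/D = -0.7603106880531005/0.9769324468620117 = -0.778263318508134

cn(u+v)=-0.7782633185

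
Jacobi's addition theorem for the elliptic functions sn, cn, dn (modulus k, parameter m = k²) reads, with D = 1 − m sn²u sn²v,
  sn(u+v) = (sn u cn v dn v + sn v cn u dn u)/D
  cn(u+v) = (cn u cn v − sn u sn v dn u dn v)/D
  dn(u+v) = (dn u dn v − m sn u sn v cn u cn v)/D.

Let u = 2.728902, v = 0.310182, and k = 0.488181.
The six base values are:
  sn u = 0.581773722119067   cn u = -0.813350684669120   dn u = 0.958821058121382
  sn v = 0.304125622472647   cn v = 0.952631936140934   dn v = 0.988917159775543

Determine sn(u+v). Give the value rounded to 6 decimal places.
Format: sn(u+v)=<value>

m = k² = 0.238320688761
D = 1 − m·sn²u·sn²v = 0.992539361985291
sn(u+v) = (sn u·cn v·dn v + sn v·cn u·dn u)/D = 0.3108992094547661/0.992539361985291 = 0.3132361509904264

sn(u+v)=0.313236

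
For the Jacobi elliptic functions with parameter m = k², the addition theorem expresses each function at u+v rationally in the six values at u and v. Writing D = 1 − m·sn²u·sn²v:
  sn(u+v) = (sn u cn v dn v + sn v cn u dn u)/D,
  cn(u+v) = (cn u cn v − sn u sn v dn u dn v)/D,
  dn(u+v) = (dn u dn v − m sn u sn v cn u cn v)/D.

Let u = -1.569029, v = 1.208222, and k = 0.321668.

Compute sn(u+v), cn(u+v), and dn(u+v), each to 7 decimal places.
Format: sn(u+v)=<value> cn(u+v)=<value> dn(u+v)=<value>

sn(u+v)=-0.3522914 cn(u+v)=0.9358904 dn(u+v)=0.9935584

sn u = -0.9990943714503215, cn u = 0.04254922956161405, dn u = 0.9469514371038016
sn v = 0.9267039692612308, cn v = 0.3757921677676103, dn v = 0.9545374525578817
m = k² = 0.103470302224
D = 1 − m·sn²u·sn²v = 0.9113026205965972
sn(u+v) = (sn u·cn v·dn v + sn v·cn u·dn u)/D = -0.3210440361327581/0.9113026205965972 = -0.3522913562155479
cn(u+v) = (cn u·cn v − sn u·sn v·dn u·dn v)/D = 0.8528793544047211/0.9113026205965972 = 0.9358903783754858
dn(u+v) = (dn u·dn v − m·sn u·sn v·cn u·cn v)/D = 0.905432414631149/0.9113026205965972 = 0.9935584449854812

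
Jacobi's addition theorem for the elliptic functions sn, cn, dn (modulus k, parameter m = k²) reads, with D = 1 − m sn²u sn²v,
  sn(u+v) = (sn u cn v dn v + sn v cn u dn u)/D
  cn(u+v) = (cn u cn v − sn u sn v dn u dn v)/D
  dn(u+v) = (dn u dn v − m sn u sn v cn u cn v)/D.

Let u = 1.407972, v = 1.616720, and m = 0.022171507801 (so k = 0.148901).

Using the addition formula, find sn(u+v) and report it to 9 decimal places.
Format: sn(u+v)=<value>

sn(u+v)=0.134120334

sn u = 0.9856276606706865, cn u = 0.168932277912867, dn u = 0.9891719897104469
sn v = 0.999326880741386, cn v = -0.03668494824436491, dn v = 0.9888671954772838
m = k² = 0.022171507801
D = 1 − m·sn²u·sn²v = 0.9784902117969433
sn(u+v) = (sn u·cn v·dn v + sn v·cn u·dn u)/D = 0.1312354340528249/0.9784902117969433 = 0.1341203340315671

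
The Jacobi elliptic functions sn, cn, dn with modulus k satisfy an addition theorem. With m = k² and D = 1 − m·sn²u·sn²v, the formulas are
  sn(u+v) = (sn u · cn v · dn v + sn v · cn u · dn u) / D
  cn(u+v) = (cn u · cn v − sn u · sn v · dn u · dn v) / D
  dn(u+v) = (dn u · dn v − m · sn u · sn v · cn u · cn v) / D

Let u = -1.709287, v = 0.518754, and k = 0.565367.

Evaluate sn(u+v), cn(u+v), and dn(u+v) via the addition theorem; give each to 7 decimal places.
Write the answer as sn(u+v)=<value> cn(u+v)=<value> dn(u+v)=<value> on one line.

sn u = -0.9999099359368739, cn u = 0.01342087980412395, dn u = 0.824874371552741
sn v = 0.489687127975083, cn v = 0.8718982261110036, dn v = 0.9609122999728539
m = k² = 0.319639844689
D = 1 − m·sn²u·sn²v = 0.9233662539972712
sn(u+v) = (sn u·cn v·dn v + sn v·cn u·dn u)/D = -0.8323211716887591/0.9233662539972712 = -0.9013987332606362
cn(u+v) = (cn u·cn v − sn u·sn v·dn u·dn v)/D = 0.3998083368060304/0.9233662539972712 = 0.4329899810343426
dn(u+v) = (dn u·dn v − m·sn u·sn v·cn u·cn v)/D = 0.7944633466539315/0.9233662539972712 = 0.860398940522987

sn(u+v)=-0.9013987 cn(u+v)=0.4329900 dn(u+v)=0.8603989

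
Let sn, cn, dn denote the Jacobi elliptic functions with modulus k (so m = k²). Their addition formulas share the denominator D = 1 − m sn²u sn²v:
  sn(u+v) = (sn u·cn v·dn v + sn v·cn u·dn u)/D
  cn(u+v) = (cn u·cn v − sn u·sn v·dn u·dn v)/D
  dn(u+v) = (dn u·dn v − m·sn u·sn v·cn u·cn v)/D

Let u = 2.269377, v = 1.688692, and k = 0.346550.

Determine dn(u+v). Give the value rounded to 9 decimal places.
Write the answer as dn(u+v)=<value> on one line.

sn u = 0.8181905528594485, cn u = -0.57494714471119, dn u = 0.9589592464253307
sn v = 0.9980102995703032, cn v = -0.06305110587129906, dn v = 0.938285956286491
m = k² = 0.1200969025
D = 1 − m·sn²u·sn²v = 0.9199224505619818
dn(u+v) = (dn u·dn v − m·sn u·sn v·cn u·cn v)/D = 0.8962229746223721/0.9199224505619818 = 0.974237528473045

dn(u+v)=0.974237528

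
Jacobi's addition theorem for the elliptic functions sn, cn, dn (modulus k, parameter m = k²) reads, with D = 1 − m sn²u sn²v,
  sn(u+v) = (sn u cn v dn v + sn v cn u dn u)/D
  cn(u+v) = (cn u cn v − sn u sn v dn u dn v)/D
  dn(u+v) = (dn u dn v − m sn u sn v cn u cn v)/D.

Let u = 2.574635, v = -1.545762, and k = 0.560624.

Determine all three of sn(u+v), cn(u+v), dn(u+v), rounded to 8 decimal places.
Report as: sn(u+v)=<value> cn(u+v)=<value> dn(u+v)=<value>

sn u = 0.7450262724770815, cn u = -0.6670351215032875, dn u = 0.9085943782796145
sn v = -0.9892932998154974, cn v = 0.1459409707387353, dn v = 0.8321027085113372
m = k² = 0.314299269376
D = 1 − m·sn²u·sn²v = 0.829259447373977
sn(u+v) = (sn u·cn v·dn v + sn v·cn u·dn u)/D = 0.6900498209662409/0.829259447373977 = 0.8321277775627732
cn(u+v) = (cn u·cn v − sn u·sn v·dn u·dn v)/D = 0.4598939830476722/0.829259447373977 = 0.5545839537963931
dn(u+v) = (dn u·dn v − m·sn u·sn v·cn u·cn v)/D = 0.7334928350926203/0.829259447373977 = 0.8845155004448588

sn(u+v)=0.83212778 cn(u+v)=0.55458395 dn(u+v)=0.88451550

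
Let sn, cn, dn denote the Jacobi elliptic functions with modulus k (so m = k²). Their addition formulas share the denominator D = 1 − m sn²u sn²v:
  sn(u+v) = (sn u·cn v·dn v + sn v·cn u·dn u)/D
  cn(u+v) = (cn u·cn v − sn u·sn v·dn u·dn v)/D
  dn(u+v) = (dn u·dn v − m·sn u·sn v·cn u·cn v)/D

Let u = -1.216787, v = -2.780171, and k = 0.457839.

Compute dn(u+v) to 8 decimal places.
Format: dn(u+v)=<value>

sn u = -0.9207717123524269, cn u = 0.3901018504590559, dn u = 0.9067980933697844
sn v = -0.5170611456064183, cn v = -0.8559484632290534, dn v = 0.9715752921369184
m = k² = 0.209616549921
D = 1 − m·sn²u·sn²v = 0.952486905798348
dn(u+v) = (dn u·dn v − m·sn u·sn v·cn u·cn v)/D = 0.9143456972956381/0.952486905798348 = 0.9599561859900415

dn(u+v)=0.95995619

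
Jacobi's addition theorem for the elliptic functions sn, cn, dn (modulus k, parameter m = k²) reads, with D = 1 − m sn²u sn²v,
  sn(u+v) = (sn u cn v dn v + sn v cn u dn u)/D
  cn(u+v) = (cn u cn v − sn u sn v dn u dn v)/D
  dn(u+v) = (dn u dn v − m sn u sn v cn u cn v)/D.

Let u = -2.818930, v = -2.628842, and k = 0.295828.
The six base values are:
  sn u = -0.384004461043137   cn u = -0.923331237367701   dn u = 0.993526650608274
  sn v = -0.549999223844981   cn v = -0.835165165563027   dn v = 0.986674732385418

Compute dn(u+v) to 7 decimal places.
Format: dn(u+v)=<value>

dn(u+v)=0.9698205

m = k² = 0.087514205584
D = 1 − m·sn²u·sn²v = 0.9960963106720664
dn(u+v) = (dn u·dn v − m·sn u·sn v·cn u·cn v)/D = 0.9660346251649655/0.9960963106720664 = 0.9698205031129789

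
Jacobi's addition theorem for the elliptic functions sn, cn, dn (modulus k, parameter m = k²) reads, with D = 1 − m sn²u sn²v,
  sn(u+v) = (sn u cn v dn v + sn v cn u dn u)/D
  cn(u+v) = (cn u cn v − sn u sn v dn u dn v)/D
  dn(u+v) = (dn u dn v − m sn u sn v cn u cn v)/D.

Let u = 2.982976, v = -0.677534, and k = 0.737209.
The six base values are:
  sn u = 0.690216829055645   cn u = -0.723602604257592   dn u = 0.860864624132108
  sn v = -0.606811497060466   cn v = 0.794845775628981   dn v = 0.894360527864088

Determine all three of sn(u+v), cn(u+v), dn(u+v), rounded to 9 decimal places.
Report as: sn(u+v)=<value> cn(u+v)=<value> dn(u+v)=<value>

sn(u+v)=0.960200079 cn(u+v)=-0.279313099 dn(u+v)=0.706344601

m = k² = 0.543477109681
D = 1 − m·sn²u·sn²v = 0.9046633369755449
sn(u+v) = (sn u·cn v·dn v + sn v·cn u·dn u)/D = 0.8686578080687682/0.9046633369755449 = 0.9602000794824406
cn(u+v) = (cn u·cn v − sn u·sn v·dn u·dn v)/D = -0.2526843203463394/0.9046633369755449 = -0.2793130991591958
dn(u+v) = (dn u·dn v − m·sn u·sn v·cn u·cn v)/D = 0.6390040640845389/0.9046633369755449 = 0.706344601319698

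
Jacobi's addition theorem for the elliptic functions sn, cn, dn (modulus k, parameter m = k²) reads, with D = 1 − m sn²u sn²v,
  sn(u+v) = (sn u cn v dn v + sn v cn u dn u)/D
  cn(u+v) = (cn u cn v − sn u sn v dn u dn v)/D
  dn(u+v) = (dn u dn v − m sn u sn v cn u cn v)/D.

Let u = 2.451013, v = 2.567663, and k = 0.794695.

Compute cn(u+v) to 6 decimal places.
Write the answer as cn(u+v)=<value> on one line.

cn(u+v)=-0.580170

sn u = 0.9584843529406557, cn u = -0.2851451300091457, dn u = 0.6479266640503356
sn v = 0.9337656941817903, cn v = -0.3578849373320973, dn v = 0.6703346528967147
m = k² = 0.631540143025
D = 1 − m·sn²u·sn²v = 0.4941207749012666
cn(u+v) = (cn u·cn v − sn u·sn v·dn u·dn v)/D = -0.2866740566982642/0.4941207749012666 = -0.580170013607597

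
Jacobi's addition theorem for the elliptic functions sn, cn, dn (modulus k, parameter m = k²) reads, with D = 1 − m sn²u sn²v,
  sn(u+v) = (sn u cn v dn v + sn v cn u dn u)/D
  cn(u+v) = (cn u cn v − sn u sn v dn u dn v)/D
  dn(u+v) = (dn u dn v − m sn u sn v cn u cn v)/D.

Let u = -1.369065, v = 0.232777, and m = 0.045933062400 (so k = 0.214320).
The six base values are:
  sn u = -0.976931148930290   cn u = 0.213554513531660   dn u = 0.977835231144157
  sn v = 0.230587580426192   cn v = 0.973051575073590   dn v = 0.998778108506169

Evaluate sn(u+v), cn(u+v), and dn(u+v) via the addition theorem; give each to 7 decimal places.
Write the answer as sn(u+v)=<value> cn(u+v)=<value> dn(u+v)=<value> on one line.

m = k² = 0.0459330624
D = 1 − m·sn²u·sn²v = 0.9976690919602126
sn(u+v) = (sn u·cn v·dn v + sn v·cn u·dn u)/D = -0.9012912993428995/0.9976690919602126 = -0.9033970347543284
cn(u+v) = (cn u·cn v − sn u·sn v·dn u·dn v)/D = 0.4278055759121228/0.9976690919602126 = 0.4288050811232146
dn(u+v) = (dn u·dn v − m·sn u·sn v·cn u·cn v)/D = 0.9787905781716111/0.9976690919602126 = 0.981077379322728

sn(u+v)=-0.9033970 cn(u+v)=0.4288051 dn(u+v)=0.9810774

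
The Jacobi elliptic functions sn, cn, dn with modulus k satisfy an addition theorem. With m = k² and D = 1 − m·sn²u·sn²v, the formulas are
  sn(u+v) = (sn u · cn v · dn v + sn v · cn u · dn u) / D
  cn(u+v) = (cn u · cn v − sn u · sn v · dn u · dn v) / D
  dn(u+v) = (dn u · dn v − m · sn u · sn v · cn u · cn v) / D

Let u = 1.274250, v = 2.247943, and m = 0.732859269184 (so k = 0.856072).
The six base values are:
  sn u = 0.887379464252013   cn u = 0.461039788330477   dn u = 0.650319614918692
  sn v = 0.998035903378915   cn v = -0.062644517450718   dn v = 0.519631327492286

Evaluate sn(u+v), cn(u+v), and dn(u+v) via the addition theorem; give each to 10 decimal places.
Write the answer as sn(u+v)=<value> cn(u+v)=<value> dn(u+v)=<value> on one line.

m = k² = 0.732859269184
D = 1 − m·sn²u·sn²v = 0.4251802743777902
sn(u+v) = (sn u·cn v·dn v + sn v·cn u·dn u)/D = 0.2703483118121011/0.4251802743777902 = 0.6358439657336631
cn(u+v) = (cn u·cn v − sn u·sn v·dn u·dn v)/D = -0.3281616309386579/0.4251802743777902 = -0.7718176282257929
dn(u+v) = (dn u·dn v − m·sn u·sn v·cn u·cn v)/D = 0.3566719694250142/0.4251802743777902 = 0.8388723346749066

sn(u+v)=0.6358439657 cn(u+v)=-0.7718176282 dn(u+v)=0.8388723347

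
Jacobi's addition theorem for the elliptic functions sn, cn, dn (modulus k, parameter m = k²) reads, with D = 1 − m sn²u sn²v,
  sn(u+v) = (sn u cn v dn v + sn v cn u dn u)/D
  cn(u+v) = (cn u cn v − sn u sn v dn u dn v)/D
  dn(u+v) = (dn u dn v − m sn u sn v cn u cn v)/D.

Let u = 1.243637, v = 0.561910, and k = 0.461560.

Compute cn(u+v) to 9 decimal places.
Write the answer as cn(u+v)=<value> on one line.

cn(u+v)=-0.123335229

sn u = 0.9296900974452674, cn u = 0.368342670230058, dn u = 0.9032533028592583
sn v = 0.5278025850950962, cn v = 0.8493670768089223, dn v = 0.969872630832023
m = k² = 0.2130376336
D = 1 − m·sn²u·sn²v = 0.9487049136101129
cn(u+v) = (cn u·cn v − sn u·sn v·dn u·dn v)/D = -0.1170087381054432/0.9487049136101129 = -0.1233352293498609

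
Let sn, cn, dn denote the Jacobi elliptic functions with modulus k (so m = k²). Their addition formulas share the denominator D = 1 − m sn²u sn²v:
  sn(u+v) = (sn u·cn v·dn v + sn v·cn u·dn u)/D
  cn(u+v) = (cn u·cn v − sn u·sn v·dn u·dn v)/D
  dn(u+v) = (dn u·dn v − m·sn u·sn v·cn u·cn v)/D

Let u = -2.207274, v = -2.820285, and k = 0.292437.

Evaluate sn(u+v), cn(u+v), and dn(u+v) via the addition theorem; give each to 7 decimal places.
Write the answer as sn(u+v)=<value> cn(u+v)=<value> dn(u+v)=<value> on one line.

sn(u+v)=0.9800187 cn(u+v)=0.1989056 dn(u+v)=0.9580522

sn u = -0.837737043916465, cn u = -0.546073845967835, dn u = 0.9695267912272259
sn v = -0.3811864754274842, cn v = -0.9244981724974755, dn v = 0.9937674595877192
m = k² = 0.085519398969
D = 1 − m·sn²u·sn²v = 0.9912792257026094
sn(u+v) = (sn u·cn v·dn v + sn v·cn u·dn u)/D = 0.971472133057513/0.9912792257026094 = 0.9800186545510855
cn(u+v) = (cn u·cn v − sn u·sn v·dn u·dn v)/D = 0.1971709867152125/0.9912792257026094 = 0.1989055975378275
dn(u+v) = (dn u·dn v − m·sn u·sn v·cn u·cn v)/D = 0.9496972556407442/0.9912792257026094 = 0.9580522127532812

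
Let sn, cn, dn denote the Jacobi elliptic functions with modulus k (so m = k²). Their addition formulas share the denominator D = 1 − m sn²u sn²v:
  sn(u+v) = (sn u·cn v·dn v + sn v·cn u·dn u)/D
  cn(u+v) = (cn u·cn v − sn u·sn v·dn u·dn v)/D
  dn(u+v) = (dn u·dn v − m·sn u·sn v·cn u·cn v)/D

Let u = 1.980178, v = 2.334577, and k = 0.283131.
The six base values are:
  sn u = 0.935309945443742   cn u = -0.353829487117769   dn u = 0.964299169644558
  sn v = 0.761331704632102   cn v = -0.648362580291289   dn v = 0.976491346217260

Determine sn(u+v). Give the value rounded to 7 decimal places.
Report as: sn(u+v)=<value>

m = k² = 0.080163163161
D = 1 − m·sn²u·sn²v = 0.9593525054054924
sn(u+v) = (sn u·cn v·dn v + sn v·cn u·dn u)/D = -0.8519283120269536/0.9593525054054924 = -0.8880242739000994

sn(u+v)=-0.8880243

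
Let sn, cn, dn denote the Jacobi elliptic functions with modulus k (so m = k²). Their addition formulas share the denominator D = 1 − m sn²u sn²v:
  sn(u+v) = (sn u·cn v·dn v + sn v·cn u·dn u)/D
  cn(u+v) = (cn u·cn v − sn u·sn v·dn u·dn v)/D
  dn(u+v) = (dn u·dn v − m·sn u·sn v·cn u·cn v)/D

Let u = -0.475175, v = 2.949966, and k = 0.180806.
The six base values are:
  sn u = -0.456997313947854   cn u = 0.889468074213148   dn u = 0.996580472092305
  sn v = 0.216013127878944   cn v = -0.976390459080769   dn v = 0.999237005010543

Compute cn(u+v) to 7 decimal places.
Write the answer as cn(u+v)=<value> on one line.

m = k² = 0.032690809636
D = 1 − m·sn²u·sn²v = 0.9996814238476545
cn(u+v) = (cn u·cn v − sn u·sn v·dn u·dn v)/D = -0.7701633524048322/0.9996814238476545 = -0.7704087862716958

cn(u+v)=-0.7704088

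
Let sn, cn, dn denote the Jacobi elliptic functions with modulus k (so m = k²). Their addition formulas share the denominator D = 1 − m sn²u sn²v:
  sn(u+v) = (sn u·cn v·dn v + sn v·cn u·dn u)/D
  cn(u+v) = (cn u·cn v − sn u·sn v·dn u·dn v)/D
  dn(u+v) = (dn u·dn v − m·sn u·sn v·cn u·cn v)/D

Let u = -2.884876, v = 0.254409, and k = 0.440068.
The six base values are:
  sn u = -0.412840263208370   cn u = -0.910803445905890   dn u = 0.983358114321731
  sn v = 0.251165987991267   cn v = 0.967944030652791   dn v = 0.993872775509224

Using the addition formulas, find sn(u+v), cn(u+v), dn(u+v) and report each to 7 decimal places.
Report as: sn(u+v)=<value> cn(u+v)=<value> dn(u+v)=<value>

sn(u+v)=-0.6234117 cn(u+v)=-0.7818938 dn(u+v)=0.9616318

m = k² = 0.193659844624
D = 1 − m·sn²u·sn²v = 0.9979177861616644
sn(u+v) = (sn u·cn v·dn v + sn v·cn u·dn u)/D = -0.6221135932750046/0.9979177861616644 = -0.6234116696805934
cn(u+v) = (cn u·cn v − sn u·sn v·dn u·dn v)/D = -0.7802657143565002/0.9979177861616644 = -0.7818937844145167
dn(u+v) = (dn u·dn v − m·sn u·sn v·cn u·cn v)/D = 0.9596294305783667/0.9979177861616644 = 0.9616317535229351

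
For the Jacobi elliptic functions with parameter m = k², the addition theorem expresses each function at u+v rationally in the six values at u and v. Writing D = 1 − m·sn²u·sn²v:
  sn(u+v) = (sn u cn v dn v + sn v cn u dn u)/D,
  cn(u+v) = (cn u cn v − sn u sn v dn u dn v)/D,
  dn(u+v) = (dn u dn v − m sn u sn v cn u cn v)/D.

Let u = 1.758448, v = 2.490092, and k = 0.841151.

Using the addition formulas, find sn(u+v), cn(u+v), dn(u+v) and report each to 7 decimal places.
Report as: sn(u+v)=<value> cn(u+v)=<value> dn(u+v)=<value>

sn u = 0.9838929520093921, cn u = 0.1787586612901428, dn u = 0.5613145597597184
sn v = 0.9753778004044923, cn v = -0.2205405778492802, dn v = 0.571732617926326
m = k² = 0.707535004801
D = 1 − m·sn²u·sn²v = 0.3483875644106519
sn(u+v) = (sn u·cn v·dn v + sn v·cn u·dn u)/D = -0.02619004863925398/0.3483875644106519 = -0.07517503870598322
cn(u+v) = (cn u·cn v − sn u·sn v·dn u·dn v)/D = -0.3474017506983228/0.3483875644106519 = -0.9971703533276317
dn(u+v) = (dn u·dn v − m·sn u·sn v·cn u·cn v)/D = 0.3476903558948305/0.3483875644106519 = 0.9979987560204657

sn(u+v)=-0.0751750 cn(u+v)=-0.9971704 dn(u+v)=0.9979988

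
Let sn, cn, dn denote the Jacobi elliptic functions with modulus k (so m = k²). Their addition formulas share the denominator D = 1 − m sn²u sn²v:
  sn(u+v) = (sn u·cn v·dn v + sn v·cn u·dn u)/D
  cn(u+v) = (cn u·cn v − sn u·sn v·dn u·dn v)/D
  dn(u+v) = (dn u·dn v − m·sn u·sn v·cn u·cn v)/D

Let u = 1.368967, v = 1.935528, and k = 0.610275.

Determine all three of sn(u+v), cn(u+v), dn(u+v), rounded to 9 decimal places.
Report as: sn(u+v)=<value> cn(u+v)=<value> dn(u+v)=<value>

sn u = 0.9517994147296161, cn u = 0.3067211667302409, dn u = 0.8140039137354271
sn v = 0.9901859949141372, cn v = -0.1397558423676813, dn v = 0.7967676716725517
m = k² = 0.372435575625
D = 1 − m·sn²u·sn²v = 0.6691923193092496
sn(u+v) = (sn u·cn v·dn v + sn v·cn u·dn u)/D = 0.1412362852225942/0.6691923193092496 = 0.2110548509707649
cn(u+v) = (cn u·cn v − sn u·sn v·dn u·dn v)/D = -0.6541182400445769/0.6691923193092496 = -0.9774742195483767
dn(u+v) = (dn u·dn v − m·sn u·sn v·cn u·cn v)/D = 0.6636182121232781/0.6691923193092496 = 0.9916703957515156

sn(u+v)=0.211054851 cn(u+v)=-0.977474220 dn(u+v)=0.991670396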